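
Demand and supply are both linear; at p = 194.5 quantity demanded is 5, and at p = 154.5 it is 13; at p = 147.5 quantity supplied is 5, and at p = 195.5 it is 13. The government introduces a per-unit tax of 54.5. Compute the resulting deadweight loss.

135.01

Demand slope = (154.5 − 194.5)/(13 − 5) = −5, so p = 219.5 − 5q.
Supply slope = (195.5 − 147.5)/(13 − 5) = 6, so p = 117.5 + 6q.
Competitive equilibrium: 219.5 − 5q = 117.5 + 6q → q* = 9.2727, p* = 173.1364.
With the tax, the buyer price exceeds the seller price by 54.5: (219.5 − 5q) − (117.5 + 6q) = 54.5 → q' = 4.3182.
Δq = 9.2727 − 4.3182 = 4.9545; the wedge equals the tax, 54.5.
Deadweight loss = ½ × 4.9545 × 54.5 = 135.01.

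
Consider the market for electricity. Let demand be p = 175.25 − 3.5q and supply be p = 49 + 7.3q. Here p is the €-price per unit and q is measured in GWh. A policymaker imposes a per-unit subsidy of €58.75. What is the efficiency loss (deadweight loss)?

Competitive equilibrium: 175.25 − 3.5q = 49 + 7.3q → q* = 11.6898, p* = 134.3356.
The subsidy lowers effective supply by 58.75: p = 7.3q − 9.75.
New quantity: 175.25 − 3.5q = 7.3q − 9.75 → q' = 17.1296.
Overproduction Δq = 17.1296 − 11.6898 = 5.4398; wedge = subsidy = 58.75.
Deadweight loss = ½ × 5.4398 × 58.75 = €159.79.

€159.79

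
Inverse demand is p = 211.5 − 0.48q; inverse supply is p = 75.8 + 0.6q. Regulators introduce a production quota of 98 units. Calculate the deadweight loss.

Competitive equilibrium: 211.5 − 0.48q = 75.8 + 0.6q → q* = 125.6481, p* = 151.1889.
At q = 98: demand price = 211.5 − 0.48·98 = 164.46; supply price = 75.8 + 0.6·98 = 134.6.
Δq = 125.6481 − 98 = 27.6481; wedge = 164.46 − 134.6 = 29.86.
DWL = ½ × 27.6481 × 29.86 = 412.79.

412.79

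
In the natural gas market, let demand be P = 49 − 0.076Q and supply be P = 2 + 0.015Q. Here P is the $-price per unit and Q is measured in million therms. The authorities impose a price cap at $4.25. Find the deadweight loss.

$6111.11 million

Competitive equilibrium: 49 − 0.076Q = 2 + 0.015Q → Q* = 516.4835, P* = 9.7473.
At the ceiling P = 4.25, quantity supplied = (4.25 − 2)/0.015 = 150.
Willingness to pay at Q' = 150: 49 − 0.076·150 = 37.6.
ΔQ = 516.4835 − 150 = 366.4835; wedge = 37.6 − 4.25 = 33.35.
DWL = ½ × 366.4835 × 33.35 = $6111.11 million.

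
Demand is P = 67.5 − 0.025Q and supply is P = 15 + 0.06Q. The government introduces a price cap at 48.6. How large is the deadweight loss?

Competitive equilibrium: 67.5 − 0.025Q = 15 + 0.06Q → Q* = 617.6471, P* = 52.0588.
At the ceiling P = 48.6, quantity supplied = (48.6 − 15)/0.06 = 560.
Willingness to pay at Q' = 560: 67.5 − 0.025·560 = 53.5.
ΔQ = 617.6471 − 560 = 57.6471; wedge = 53.5 − 48.6 = 4.9.
The triangle = ½ × 57.6471 × 4.9 = 141.24.

141.24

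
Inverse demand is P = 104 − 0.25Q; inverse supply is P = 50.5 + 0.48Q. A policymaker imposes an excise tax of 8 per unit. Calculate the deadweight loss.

43.84

Competitive equilibrium: 104 − 0.25Q = 50.5 + 0.48Q → Q* = 73.2877, P* = 85.6781.
With the tax, the buyer price exceeds the seller price by 8: (104 − 0.25Q) − (50.5 + 0.48Q) = 8 → Q' = 62.3288.
ΔQ = 73.2877 − 62.3288 = 10.9589; the wedge equals the tax, 8.
Welfare loss = ½ × 10.9589 × 8 = 43.84.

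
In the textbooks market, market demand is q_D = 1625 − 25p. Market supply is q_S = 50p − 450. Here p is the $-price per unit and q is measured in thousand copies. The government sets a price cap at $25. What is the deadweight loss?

In inverse form: demand p = 65 − 0.04q, supply p = 9 + 0.02q.
Competitive equilibrium: 65 − 0.04q = 9 + 0.02q → q* = 933.3333, p* = 27.6667.
At the ceiling p = 25, quantity supplied = (25 − 9)/0.02 = 800.
Willingness to pay at q' = 800: 65 − 0.04·800 = 33.
Δq = 933.3333 − 800 = 133.3333; wedge = 33 − 25 = 8.
DWL = ½ × 133.3333 × 8 = $533.33 thousand.

$533.33 thousand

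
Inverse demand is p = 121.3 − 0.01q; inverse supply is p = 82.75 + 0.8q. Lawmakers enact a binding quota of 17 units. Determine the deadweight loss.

Competitive equilibrium: 121.3 − 0.01q = 82.75 + 0.8q → q* = 47.5926, p* = 120.8241.
At q = 17: demand price = 121.3 − 0.01·17 = 121.13; supply price = 82.75 + 0.8·17 = 96.35.
Δq = 47.5926 − 17 = 30.5926; wedge = 121.13 − 96.35 = 24.78.
DWL = ½ × 30.5926 × 24.78 = 379.04.

379.04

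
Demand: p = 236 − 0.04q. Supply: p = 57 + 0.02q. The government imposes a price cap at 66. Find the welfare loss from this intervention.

Competitive equilibrium: 236 − 0.04q = 57 + 0.02q → q* = 2983.3333, p* = 116.6667.
At the ceiling p = 66, quantity supplied = (66 − 57)/0.02 = 450.
Willingness to pay at q' = 450: 236 − 0.04·450 = 218.
Δq = 2983.3333 − 450 = 2533.3333; wedge = 218 − 66 = 152.
The triangle = ½ × 2533.3333 × 152 = 192533.33.

192533.33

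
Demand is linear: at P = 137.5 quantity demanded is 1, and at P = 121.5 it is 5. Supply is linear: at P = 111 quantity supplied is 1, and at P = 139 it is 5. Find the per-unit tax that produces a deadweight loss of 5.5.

11

Demand slope = (121.5 − 137.5)/(5 − 1) = −4, so P = 141.5 − 4Q.
Supply slope = (139 − 111)/(5 − 1) = 7, so P = 104 + 7Q.
Competitive equilibrium: 141.5 − 4Q = 104 + 7Q → Q* = 3.4091, P* = 127.8636.
A tax t gives ΔQ = t/11 and wedge t, so DWL = t²/22.
t²/22 = 5.5 → t² = 121 → t = 11.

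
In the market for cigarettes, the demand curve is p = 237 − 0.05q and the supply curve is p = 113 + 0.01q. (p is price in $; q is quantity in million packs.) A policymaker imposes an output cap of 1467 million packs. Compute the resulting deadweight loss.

$10788 million

Competitive equilibrium: 237 − 0.05q = 113 + 0.01q → q* = 2066.6667, p* = 133.6667.
At q = 1467: demand price = 237 − 0.05·1467 = 163.65; supply price = 113 + 0.01·1467 = 127.67.
Δq = 2066.6667 − 1467 = 599.6667; wedge = 163.65 − 127.67 = 35.98.
Welfare loss = ½ × 599.6667 × 35.98 = $10788 million.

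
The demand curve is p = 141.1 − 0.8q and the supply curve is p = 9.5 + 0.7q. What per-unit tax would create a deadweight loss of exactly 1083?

57

Competitive equilibrium: 141.1 − 0.8q = 9.5 + 0.7q → q* = 87.7333, p* = 70.9133.
A tax t gives Δq = t/1.5 and wedge t, so DWL = t²/3.
t²/3 = 1083 → t² = 3249 → t = 57.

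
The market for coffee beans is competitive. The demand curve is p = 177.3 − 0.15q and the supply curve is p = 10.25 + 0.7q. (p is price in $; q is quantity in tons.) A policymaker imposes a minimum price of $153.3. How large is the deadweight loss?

Competitive equilibrium: 177.3 − 0.15q = 10.25 + 0.7q → q* = 196.5294, p* = 147.8206.
At the floor p = 153.3, quantity demanded = (177.3 − 153.3)/0.15 = 160.
Sellers' marginal cost at q' = 160: 10.25 + 0.7·160 = 122.25.
Δq = 196.5294 − 160 = 36.5294; wedge = 153.3 − 122.25 = 31.05.
The triangle = ½ × 36.5294 × 31.05 = $567.12.

$567.12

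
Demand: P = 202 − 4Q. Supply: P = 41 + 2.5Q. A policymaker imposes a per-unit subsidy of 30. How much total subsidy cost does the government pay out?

Competitive equilibrium: 202 − 4Q = 41 + 2.5Q → Q* = 24.7692, P* = 102.9231.
The subsidy lowers effective supply by 30: P = 11 + 2.5Q.
New quantity: 202 − 4Q = 11 + 2.5Q → Q' = 29.3846.
Total subsidy cost = 30 × 29.3846 = 881.54.

881.54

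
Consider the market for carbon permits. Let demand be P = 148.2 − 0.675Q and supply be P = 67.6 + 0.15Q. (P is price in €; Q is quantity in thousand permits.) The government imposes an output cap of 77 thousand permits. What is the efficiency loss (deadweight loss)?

€176.70 thousand

Competitive equilibrium: 148.2 − 0.675Q = 67.6 + 0.15Q → Q* = 97.697, P* = 82.2545.
At Q = 77: demand price = 148.2 − 0.675·77 = 96.225; supply price = 67.6 + 0.15·77 = 79.15.
ΔQ = 97.697 − 77 = 20.697; wedge = 96.225 − 79.15 = 17.075.
Deadweight loss = ½ × 20.697 × 17.075 = €176.70 thousand.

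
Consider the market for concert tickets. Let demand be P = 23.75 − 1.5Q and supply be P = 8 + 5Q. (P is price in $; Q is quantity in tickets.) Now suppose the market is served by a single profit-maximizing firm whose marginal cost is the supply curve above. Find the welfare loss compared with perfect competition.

$0.67

Competitive equilibrium: 23.75 − 1.5Q = 8 + 5Q → Q* = 2.4231, P* = 20.1154.
Marginal revenue: MR = 23.75 − 3Q. Set MR = MC: 23.75 − 3Q = 8 + 5Q → Q_m = 1.9688.
Price P_m = 23.75 − 1.5·1.9688 = 20.7968; MC(Q_m) = 8 + 5·1.9688 = 17.844.
Competitive Q* = 2.4231, so ΔQ = 0.4543; wedge = 20.7968 − 17.844 = 2.9528.
Deadweight loss = ½ × 0.4543 × 2.9528 = $0.67.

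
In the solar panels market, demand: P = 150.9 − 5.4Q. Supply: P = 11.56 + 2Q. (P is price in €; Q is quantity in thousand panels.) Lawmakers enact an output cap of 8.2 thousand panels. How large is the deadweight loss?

€418.07 thousand

Competitive equilibrium: 150.9 − 5.4Q = 11.56 + 2Q → Q* = 18.8297, P* = 49.2195.
At Q = 8.2: demand price = 150.9 − 5.4·8.2 = 106.62; supply price = 11.56 + 2·8.2 = 27.96.
ΔQ = 18.8297 − 8.2 = 10.6297; wedge = 106.62 − 27.96 = 78.66.
The triangle = ½ × 10.6297 × 78.66 = €418.07 thousand.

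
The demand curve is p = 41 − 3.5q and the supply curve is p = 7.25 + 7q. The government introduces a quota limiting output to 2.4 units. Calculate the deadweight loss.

3.48

Competitive equilibrium: 41 − 3.5q = 7.25 + 7q → q* = 3.2143, p* = 29.75.
At q = 2.4: demand price = 41 − 3.5·2.4 = 32.6; supply price = 7.25 + 7·2.4 = 24.05.
Δq = 3.2143 − 2.4 = 0.8143; wedge = 32.6 − 24.05 = 8.55.
The triangle = ½ × 0.8143 × 8.55 = 3.48.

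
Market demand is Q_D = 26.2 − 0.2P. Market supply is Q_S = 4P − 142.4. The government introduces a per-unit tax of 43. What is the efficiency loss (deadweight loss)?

176.10

In inverse form: demand P = 131 − 5Q, supply P = 35.6 + 0.25Q.
Competitive equilibrium: 131 − 5Q = 35.6 + 0.25Q → Q* = 18.17143, P* = 40.14286.
With the tax, the buyer price exceeds the seller price by 43: (131 − 5Q) − (35.6 + 0.25Q) = 43 → Q' = 9.98095.
ΔQ = 18.17143 − 9.98095 = 8.19048; the wedge equals the tax, 43.
Deadweight loss = ½ × 8.19048 × 43 = 176.10.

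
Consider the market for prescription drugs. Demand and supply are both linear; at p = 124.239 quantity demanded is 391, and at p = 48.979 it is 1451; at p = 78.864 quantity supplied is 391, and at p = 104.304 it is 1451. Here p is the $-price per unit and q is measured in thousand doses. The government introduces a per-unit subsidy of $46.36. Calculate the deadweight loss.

Demand slope = (48.979 − 124.239)/(1451 − 391) = −0.071, so p = 152 − 0.071q.
Supply slope = (104.304 − 78.864)/(1451 − 391) = 0.024, so p = 69.48 + 0.024q.
Competitive equilibrium: 152 − 0.071q = 69.48 + 0.024q → q* = 868.6316, p* = 90.3272.
The subsidy lowers effective supply by 46.36: p = 23.12 + 0.024q.
New quantity: 152 − 0.071q = 23.12 + 0.024q → q' = 1356.6316.
Overproduction Δq = 1356.6316 − 868.6316 = 488; wedge = subsidy = 46.36.
The triangle = ½ × 488 × 46.36 = $11311.84 thousand.

$11311.84 thousand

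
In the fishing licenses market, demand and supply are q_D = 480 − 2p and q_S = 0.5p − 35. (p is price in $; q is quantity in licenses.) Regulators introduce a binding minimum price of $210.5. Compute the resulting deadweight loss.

$101.25

In inverse form: demand p = 240 − 0.5q, supply p = 70 + 2q.
Competitive equilibrium: 240 − 0.5q = 70 + 2q → q* = 68, p* = 206.
At the floor p = 210.5, quantity demanded = (240 − 210.5)/0.5 = 59.
Sellers' marginal cost at q' = 59: 70 + 2·59 = 188.
Δq = 68 − 59 = 9; wedge = 210.5 − 188 = 22.5.
Welfare loss = ½ × 9 × 22.5 = $101.25.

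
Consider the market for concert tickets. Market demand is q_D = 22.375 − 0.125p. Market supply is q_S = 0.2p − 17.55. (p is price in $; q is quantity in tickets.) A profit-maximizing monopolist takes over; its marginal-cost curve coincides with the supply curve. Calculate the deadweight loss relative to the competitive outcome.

$46.48

In inverse form: demand p = 179 − 8q, supply p = 87.75 + 5q.
Competitive equilibrium: 179 − 8q = 87.75 + 5q → q* = 7.0192, p* = 122.8462.
Marginal revenue: MR = 179 − 16q. Set MR = MC: 179 − 16q = 87.75 + 5q → q_m = 4.3452.
Price p_m = 179 − 8·4.3452 = 144.2384; MC(q_m) = 87.75 + 5·4.3452 = 109.476.
Competitive q* = 7.0192, so Δq = 2.674; wedge = 144.2384 − 109.476 = 34.7624.
The triangle = ½ × 2.674 × 34.7624 = $46.48.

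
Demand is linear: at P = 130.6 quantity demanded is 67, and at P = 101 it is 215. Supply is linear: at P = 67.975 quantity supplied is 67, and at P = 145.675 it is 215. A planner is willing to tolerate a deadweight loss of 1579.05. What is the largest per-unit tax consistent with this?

47.85

Demand slope = (101 − 130.6)/(215 − 67) = −0.2, so P = 144 − 0.2Q.
Supply slope = (145.675 − 67.975)/(215 − 67) = 0.525, so P = 32.8 + 0.525Q.
Competitive equilibrium: 144 − 0.2Q = 32.8 + 0.525Q → Q* = 153.3793, P* = 113.3241.
A tax t gives ΔQ = t/0.725 and wedge t, so DWL = t²/1.45.
t²/1.45 = 1579.05 → t² = 2289.6225 → t = 47.85.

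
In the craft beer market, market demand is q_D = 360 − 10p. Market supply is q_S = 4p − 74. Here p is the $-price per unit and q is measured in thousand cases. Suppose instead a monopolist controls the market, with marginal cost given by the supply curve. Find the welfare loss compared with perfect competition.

$21.60 thousand

In inverse form: demand p = 36 − 0.1q, supply p = 18.5 + 0.25q.
Competitive equilibrium: 36 − 0.1q = 18.5 + 0.25q → q* = 50, p* = 31.
Marginal revenue: MR = 36 − 0.2q. Set MR = MC: 36 − 0.2q = 18.5 + 0.25q → q_m = 38.8889.
Price p_m = 36 − 0.1·38.8889 = 32.1111; MC(q_m) = 18.5 + 0.25·38.8889 = 28.2222.
Competitive q* = 50, so Δq = 11.1111; wedge = 32.1111 − 28.2222 = 3.8889.
DWL = ½ × 11.1111 × 3.8889 = $21.60 thousand.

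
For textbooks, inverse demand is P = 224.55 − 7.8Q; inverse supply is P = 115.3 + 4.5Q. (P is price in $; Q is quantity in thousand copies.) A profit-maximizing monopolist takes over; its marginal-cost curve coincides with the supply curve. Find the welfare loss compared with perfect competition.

Competitive equilibrium: 224.55 − 7.8Q = 115.3 + 4.5Q → Q* = 8.8821, P* = 155.2695.
Marginal revenue: MR = 224.55 − 15.6Q. Set MR = MC: 224.55 − 15.6Q = 115.3 + 4.5Q → Q_m = 5.4353.
Price P_m = 224.55 − 7.8·5.4353 = 182.1547; MC(Q_m) = 115.3 + 4.5·5.4353 = 139.7589.
Competitive Q* = 8.8821, so ΔQ = 3.4468; wedge = 182.1547 − 139.7589 = 42.3958.
Welfare loss = ½ × 3.4468 × 42.3958 = $73.06 thousand.

$73.06 thousand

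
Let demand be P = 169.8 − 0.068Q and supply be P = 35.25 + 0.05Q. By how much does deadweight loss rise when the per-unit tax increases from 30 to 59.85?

11364.50

Competitive equilibrium: 169.8 − 0.068Q = 35.25 + 0.05Q → Q* = 1140.2542, P* = 92.2627.
For a per-unit tax t: ΔQ = t/0.118, so DWL = ½·t·(t/0.118) = t²/0.236.
At t = 30: DWL = 3813.559. At t = 59.85: DWL = 15178.061.
Increase = 15178.061 − 3813.559 = 11364.50.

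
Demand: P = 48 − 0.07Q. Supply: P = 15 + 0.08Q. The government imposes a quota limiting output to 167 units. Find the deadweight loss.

210.675

Competitive equilibrium: 48 − 0.07Q = 15 + 0.08Q → Q* = 220, P* = 32.6.
At Q = 167: demand price = 48 − 0.07·167 = 36.31; supply price = 15 + 0.08·167 = 28.36.
ΔQ = 220 − 167 = 53; wedge = 36.31 − 28.36 = 7.95.
Welfare loss = ½ × 53 × 7.95 = 210.675.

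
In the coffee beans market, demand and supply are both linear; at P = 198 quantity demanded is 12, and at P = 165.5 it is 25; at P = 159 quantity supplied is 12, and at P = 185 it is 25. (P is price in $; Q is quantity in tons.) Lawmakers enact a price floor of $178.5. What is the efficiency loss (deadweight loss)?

Demand slope = (165.5 − 198)/(25 − 12) = −2.5, so P = 228 − 2.5Q.
Supply slope = (185 − 159)/(25 − 12) = 2, so P = 135 + 2Q.
Competitive equilibrium: 228 − 2.5Q = 135 + 2Q → Q* = 20.6667, P* = 176.3333.
At the floor P = 178.5, quantity demanded = (228 − 178.5)/2.5 = 19.8.
Sellers' marginal cost at Q' = 19.8: 135 + 2·19.8 = 174.6.
ΔQ = 20.6667 − 19.8 = 0.8667; wedge = 178.5 − 174.6 = 3.9.
Deadweight loss = ½ × 0.8667 × 3.9 = $1.69.

$1.69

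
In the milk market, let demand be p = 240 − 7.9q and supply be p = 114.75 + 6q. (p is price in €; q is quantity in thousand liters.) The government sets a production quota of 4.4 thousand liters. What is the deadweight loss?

Competitive equilibrium: 240 − 7.9q = 114.75 + 6q → q* = 9.0108, p* = 168.8147.
At q = 4.4: demand price = 240 − 7.9·4.4 = 205.24; supply price = 114.75 + 6·4.4 = 141.15.
Δq = 9.0108 − 4.4 = 4.6108; wedge = 205.24 − 141.15 = 64.09.
The triangle = ½ × 4.6108 × 64.09 = €147.75 thousand.

€147.75 thousand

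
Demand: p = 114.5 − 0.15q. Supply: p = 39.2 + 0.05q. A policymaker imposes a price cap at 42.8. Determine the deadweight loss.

Competitive equilibrium: 114.5 − 0.15q = 39.2 + 0.05q → q* = 376.5, p* = 58.025.
At the ceiling p = 42.8, quantity supplied = (42.8 − 39.2)/0.05 = 72.
Willingness to pay at q' = 72: 114.5 − 0.15·72 = 103.7.
Δq = 376.5 − 72 = 304.5; wedge = 103.7 − 42.8 = 60.9.
DWL = ½ × 304.5 × 60.9 = 9272.025.

9272.025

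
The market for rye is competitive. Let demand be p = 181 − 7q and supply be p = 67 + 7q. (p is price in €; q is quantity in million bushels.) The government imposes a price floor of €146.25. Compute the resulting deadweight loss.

€70.72 million

Competitive equilibrium: 181 − 7q = 67 + 7q → q* = 8.1429, p* = 124.
At the floor p = 146.25, quantity demanded = (181 − 146.25)/7 = 4.9643.
Sellers' marginal cost at q' = 4.9643: 67 + 7·4.9643 = 101.7501.
Δq = 8.1429 − 4.9643 = 3.1786; wedge = 146.25 − 101.7501 = 44.4999.
Deadweight loss = ½ × 3.1786 × 44.4999 = €70.72 million.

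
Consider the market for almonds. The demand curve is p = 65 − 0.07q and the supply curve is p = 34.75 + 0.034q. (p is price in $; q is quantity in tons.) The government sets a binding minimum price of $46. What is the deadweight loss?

$19.65

Competitive equilibrium: 65 − 0.07q = 34.75 + 0.034q → q* = 290.86538, p* = 44.63942.
At the floor p = 46, quantity demanded = (65 − 46)/0.07 = 271.42857.
Sellers' marginal cost at q' = 271.42857: 34.75 + 0.034·271.42857 = 43.97857.
Δq = 290.86538 − 271.42857 = 19.43681; wedge = 46 − 43.97857 = 2.02143.
Welfare loss = ½ × 19.43681 × 2.02143 = $19.65.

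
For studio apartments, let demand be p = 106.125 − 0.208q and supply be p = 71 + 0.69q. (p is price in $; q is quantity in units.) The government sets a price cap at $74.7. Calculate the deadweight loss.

Competitive equilibrium: 106.125 − 0.208q = 71 + 0.69q → q* = 39.1147, p* = 97.9891.
At the ceiling p = 74.7, quantity supplied = (74.7 − 71)/0.69 = 5.3623.
Willingness to pay at q' = 5.3623: 106.125 − 0.208·5.3623 = 105.0096.
Δq = 39.1147 − 5.3623 = 33.7524; wedge = 105.0096 − 74.7 = 30.3096.
DWL = ½ × 33.7524 × 30.3096 = $511.51.

$511.51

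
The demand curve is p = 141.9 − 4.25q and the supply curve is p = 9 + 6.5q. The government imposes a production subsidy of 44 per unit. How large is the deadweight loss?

90.05

Competitive equilibrium: 141.9 − 4.25q = 9 + 6.5q → q* = 12.3628, p* = 89.3581.
The subsidy lowers effective supply by 44: p = 6.5q − 35.
New quantity: 141.9 − 4.25q = 6.5q − 35 → q' = 16.4558.
Overproduction Δq = 16.4558 − 12.3628 = 4.093; wedge = subsidy = 44.
The triangle = ½ × 4.093 × 44 = 90.05.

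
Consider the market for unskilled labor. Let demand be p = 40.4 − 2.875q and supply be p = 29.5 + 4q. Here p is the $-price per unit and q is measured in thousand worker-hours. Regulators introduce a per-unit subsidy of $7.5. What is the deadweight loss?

$4.09 thousand

Competitive equilibrium: 40.4 − 2.875q = 29.5 + 4q → q* = 1.5855, p* = 35.8418.
The subsidy lowers effective supply by 7.5: p = 22 + 4q.
New quantity: 40.4 − 2.875q = 22 + 4q → q' = 2.6764.
Overproduction Δq = 2.6764 − 1.5855 = 1.0909; wedge = subsidy = 7.5.
DWL = ½ × 1.0909 × 7.5 = $4.09 thousand.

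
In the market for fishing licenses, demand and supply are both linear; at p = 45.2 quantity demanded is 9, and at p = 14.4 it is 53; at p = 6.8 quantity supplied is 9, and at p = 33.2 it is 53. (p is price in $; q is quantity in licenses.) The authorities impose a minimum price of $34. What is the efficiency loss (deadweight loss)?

$119.14

Demand slope = (14.4 − 45.2)/(53 − 9) = −0.7, so p = 51.5 − 0.7q.
Supply slope = (33.2 − 6.8)/(53 − 9) = 0.6, so p = 1.4 + 0.6q.
Competitive equilibrium: 51.5 − 0.7q = 1.4 + 0.6q → q* = 38.5385, p* = 24.5231.
At the floor p = 34, quantity demanded = (51.5 − 34)/0.7 = 25.
Sellers' marginal cost at q' = 25: 1.4 + 0.6·25 = 16.4.
Δq = 38.5385 − 25 = 13.5385; wedge = 34 − 16.4 = 17.6.
The triangle = ½ × 13.5385 × 17.6 = $119.14.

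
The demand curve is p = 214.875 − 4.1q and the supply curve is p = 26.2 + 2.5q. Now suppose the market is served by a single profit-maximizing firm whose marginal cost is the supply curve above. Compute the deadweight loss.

395.96

Competitive equilibrium: 214.875 − 4.1q = 26.2 + 2.5q → q* = 28.5871, p* = 97.6678.
Marginal revenue: MR = 214.875 − 8.2q. Set MR = MC: 214.875 − 8.2q = 26.2 + 2.5q → q_m = 17.6332.
Price p_m = 214.875 − 4.1·17.6332 = 142.5789; MC(q_m) = 26.2 + 2.5·17.6332 = 70.283.
Competitive q* = 28.5871, so Δq = 10.9539; wedge = 142.5789 − 70.283 = 72.2959.
DWL = ½ × 10.9539 × 72.2959 = 395.96.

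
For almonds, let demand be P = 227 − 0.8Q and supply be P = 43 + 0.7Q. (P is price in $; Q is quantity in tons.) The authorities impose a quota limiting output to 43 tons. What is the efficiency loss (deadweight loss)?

Competitive equilibrium: 227 − 0.8Q = 43 + 0.7Q → Q* = 122.66667, P* = 128.86667.
At Q = 43: demand price = 227 − 0.8·43 = 192.6; supply price = 43 + 0.7·43 = 73.1.
ΔQ = 122.66667 − 43 = 79.66667; wedge = 192.6 − 73.1 = 119.5.
Welfare loss = ½ × 79.66667 × 119.5 = $4760.08.

$4760.08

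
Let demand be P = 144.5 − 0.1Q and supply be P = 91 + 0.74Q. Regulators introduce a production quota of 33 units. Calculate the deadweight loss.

Competitive equilibrium: 144.5 − 0.1Q = 91 + 0.74Q → Q* = 63.6905, P* = 138.131.
At Q = 33: demand price = 144.5 − 0.1·33 = 141.2; supply price = 91 + 0.74·33 = 115.42.
ΔQ = 63.6905 − 33 = 30.6905; wedge = 141.2 − 115.42 = 25.78.
Deadweight loss = ½ × 30.6905 × 25.78 = 395.60.

395.60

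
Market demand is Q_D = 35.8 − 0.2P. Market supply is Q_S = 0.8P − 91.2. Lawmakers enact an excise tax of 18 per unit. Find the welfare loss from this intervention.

25.92

In inverse form: demand P = 179 − 5Q, supply P = 114 + 1.25Q.
Competitive equilibrium: 179 − 5Q = 114 + 1.25Q → Q* = 10.4, P* = 127.
With the tax, the buyer price exceeds the seller price by 18: (179 − 5Q) − (114 + 1.25Q) = 18 → Q' = 7.52.
ΔQ = 10.4 − 7.52 = 2.88; the wedge equals the tax, 18.
Welfare loss = ½ × 2.88 × 18 = 25.92.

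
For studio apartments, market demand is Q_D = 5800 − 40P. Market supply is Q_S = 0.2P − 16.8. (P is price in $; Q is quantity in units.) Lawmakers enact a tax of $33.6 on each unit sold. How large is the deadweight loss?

$112.33

In inverse form: demand P = 145 − 0.025Q, supply P = 84 + 5Q.
Competitive equilibrium: 145 − 0.025Q = 84 + 5Q → Q* = 12.1393, P* = 144.6965.
With the tax, the buyer price exceeds the seller price by 33.6: (145 − 0.025Q) − (84 + 5Q) = 33.6 → Q' = 5.4527.
ΔQ = 12.1393 − 5.4527 = 6.6866; the wedge equals the tax, 33.6.
DWL = ½ × 6.6866 × 33.6 = $112.33.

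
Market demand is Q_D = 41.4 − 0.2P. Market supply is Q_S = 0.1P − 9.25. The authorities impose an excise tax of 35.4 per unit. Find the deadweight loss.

In inverse form: demand P = 207 − 5Q, supply P = 92.5 + 10Q.
Competitive equilibrium: 207 − 5Q = 92.5 + 10Q → Q* = 7.6333, P* = 168.8333.
With the tax, the buyer price exceeds the seller price by 35.4: (207 − 5Q) − (92.5 + 10Q) = 35.4 → Q' = 5.2733.
ΔQ = 7.6333 − 5.2733 = 2.36; the wedge equals the tax, 35.4.
Deadweight loss = ½ × 2.36 × 35.4 = 41.772.

41.772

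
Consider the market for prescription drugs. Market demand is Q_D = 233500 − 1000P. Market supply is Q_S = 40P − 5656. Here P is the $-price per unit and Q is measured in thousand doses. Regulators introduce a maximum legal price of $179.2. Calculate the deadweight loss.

In inverse form: demand P = 233.5 − 0.001Q, supply P = 141.4 + 0.025Q.
Competitive equilibrium: 233.5 − 0.001Q = 141.4 + 0.025Q → Q* = 3542.3077, P* = 229.9577.
At the ceiling P = 179.2, quantity supplied = (179.2 − 141.4)/0.025 = 1512.
Willingness to pay at Q' = 1512: 233.5 − 0.001·1512 = 231.988.
ΔQ = 3542.3077 − 1512 = 2030.3077; wedge = 231.988 − 179.2 = 52.788.
Deadweight loss = ½ × 2030.3077 × 52.788 = $53587.94 thousand.

$53587.94 thousand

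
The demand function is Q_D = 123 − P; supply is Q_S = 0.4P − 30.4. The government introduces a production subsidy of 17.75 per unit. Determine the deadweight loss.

In inverse form: demand P = 123 − Q, supply P = 76 + 2.5Q.
Competitive equilibrium: 123 − Q = 76 + 2.5Q → Q* = 13.4286, P* = 109.5714.
The subsidy lowers effective supply by 17.75: P = 58.25 + 2.5Q.
New quantity: 123 − Q = 58.25 + 2.5Q → Q' = 18.5.
Overproduction ΔQ = 18.5 − 13.4286 = 5.0714; wedge = subsidy = 17.75.
Welfare loss = ½ × 5.0714 × 17.75 = 45.01.

45.01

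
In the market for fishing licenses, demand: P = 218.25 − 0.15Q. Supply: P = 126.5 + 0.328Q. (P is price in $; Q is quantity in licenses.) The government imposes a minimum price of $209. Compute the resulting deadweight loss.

Competitive equilibrium: 218.25 − 0.15Q = 126.5 + 0.328Q → Q* = 191.9456, P* = 189.4582.
At the floor P = 209, quantity demanded = (218.25 − 209)/0.15 = 61.6667.
Sellers' marginal cost at Q' = 61.6667: 126.5 + 0.328·61.6667 = 146.7267.
ΔQ = 191.9456 − 61.6667 = 130.2789; wedge = 209 − 146.7267 = 62.2733.
Welfare loss = ½ × 130.2789 × 62.2733 = $4056.45.

$4056.45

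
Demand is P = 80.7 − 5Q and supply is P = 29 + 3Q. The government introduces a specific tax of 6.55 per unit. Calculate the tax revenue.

36.97

Competitive equilibrium: 80.7 − 5Q = 29 + 3Q → Q* = 6.4625, P* = 48.3875.
With the tax, the buyer price exceeds the seller price by 6.55: (80.7 − 5Q) − (29 + 3Q) = 6.55 → Q' = 5.6438.
Tax revenue = 6.55 × 5.6438 = 36.97.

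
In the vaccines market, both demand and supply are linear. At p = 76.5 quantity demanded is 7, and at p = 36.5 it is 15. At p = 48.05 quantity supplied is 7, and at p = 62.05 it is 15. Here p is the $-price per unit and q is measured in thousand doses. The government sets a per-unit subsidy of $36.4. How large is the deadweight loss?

$98.15 thousand

Demand slope = (36.5 − 76.5)/(15 − 7) = −5, so p = 111.5 − 5q.
Supply slope = (62.05 − 48.05)/(15 − 7) = 1.75, so p = 35.8 + 1.75q.
Competitive equilibrium: 111.5 − 5q = 35.8 + 1.75q → q* = 11.2148, p* = 55.4259.
The subsidy lowers effective supply by 36.4: p = 1.75q − 0.6.
New quantity: 111.5 − 5q = 1.75q − 0.6 → q' = 16.6074.
Overproduction Δq = 16.6074 − 11.2148 = 5.3926; wedge = subsidy = 36.4.
Welfare loss = ½ × 5.3926 × 36.4 = $98.15 thousand.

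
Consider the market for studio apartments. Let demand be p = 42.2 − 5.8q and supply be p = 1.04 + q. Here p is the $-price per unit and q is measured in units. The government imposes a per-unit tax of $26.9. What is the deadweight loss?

$53.21

Competitive equilibrium: 42.2 − 5.8q = 1.04 + q → q* = 6.0529, p* = 7.0929.
With the tax, the buyer price exceeds the seller price by 26.9: (42.2 − 5.8q) − (1.04 + q) = 26.9 → q' = 2.0971.
Δq = 6.0529 − 2.0971 = 3.9558; the wedge equals the tax, 26.9.
Deadweight loss = ½ × 3.9558 × 26.9 = $53.21.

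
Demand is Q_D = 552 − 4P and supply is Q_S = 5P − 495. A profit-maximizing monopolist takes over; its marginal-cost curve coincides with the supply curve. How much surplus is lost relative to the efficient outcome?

215.56

In inverse form: demand P = 138 − 0.25Q, supply P = 99 + 0.2Q.
Competitive equilibrium: 138 − 0.25Q = 99 + 0.2Q → Q* = 86.6667, P* = 116.3333.
Marginal revenue: MR = 138 − 0.5Q. Set MR = MC: 138 − 0.5Q = 99 + 0.2Q → Q_m = 55.7143.
Price P_m = 138 − 0.25·55.7143 = 124.0714; MC(Q_m) = 99 + 0.2·55.7143 = 110.1429.
Competitive Q* = 86.6667, so ΔQ = 30.9524; wedge = 124.0714 − 110.1429 = 13.9285.
The triangle = ½ × 30.9524 × 13.9285 = 215.56.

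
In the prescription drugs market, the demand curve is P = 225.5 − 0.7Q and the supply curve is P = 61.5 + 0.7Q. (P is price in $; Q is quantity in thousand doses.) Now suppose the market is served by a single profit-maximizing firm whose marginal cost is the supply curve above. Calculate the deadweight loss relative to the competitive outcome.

$1067.30 thousand

Competitive equilibrium: 225.5 − 0.7Q = 61.5 + 0.7Q → Q* = 117.14286, P* = 143.5.
Marginal revenue: MR = 225.5 − 1.4Q. Set MR = MC: 225.5 − 1.4Q = 61.5 + 0.7Q → Q_m = 78.09524.
Price P_m = 225.5 − 0.7·78.09524 = 170.83333; MC(Q_m) = 61.5 + 0.7·78.09524 = 116.16667.
Competitive Q* = 117.14286, so ΔQ = 39.04762; wedge = 170.83333 − 116.16667 = 54.66666.
Deadweight loss = ½ × 39.04762 × 54.66666 = $1067.30 thousand.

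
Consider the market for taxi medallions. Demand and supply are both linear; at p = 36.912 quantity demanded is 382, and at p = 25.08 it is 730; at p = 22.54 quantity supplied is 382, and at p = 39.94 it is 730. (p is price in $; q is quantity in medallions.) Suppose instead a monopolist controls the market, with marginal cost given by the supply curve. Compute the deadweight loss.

$1066.70

Demand slope = (25.08 − 36.912)/(730 − 382) = −0.034, so p = 49.9 − 0.034q.
Supply slope = (39.94 − 22.54)/(730 − 382) = 0.05, so p = 3.44 + 0.05q.
Competitive equilibrium: 49.9 − 0.034q = 3.44 + 0.05q → q* = 553.0952, p* = 31.0948.
Marginal revenue: MR = 49.9 − 0.068q. Set MR = MC: 49.9 − 0.068q = 3.44 + 0.05q → q_m = 393.7288.
Price p_m = 49.9 − 0.034·393.7288 = 36.5132; MC(q_m) = 3.44 + 0.05·393.7288 = 23.1264.
Competitive q* = 553.0952, so Δq = 159.3664; wedge = 36.5132 − 23.1264 = 13.3868.
The triangle = ½ × 159.3664 × 13.3868 = $1066.70.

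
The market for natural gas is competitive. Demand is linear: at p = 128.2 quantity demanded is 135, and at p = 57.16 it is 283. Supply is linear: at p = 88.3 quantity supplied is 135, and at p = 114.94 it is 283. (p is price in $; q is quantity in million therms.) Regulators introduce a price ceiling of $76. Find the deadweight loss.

Demand slope = (57.16 − 128.2)/(283 − 135) = −0.48, so p = 193 − 0.48q.
Supply slope = (114.94 − 88.3)/(283 − 135) = 0.18, so p = 64 + 0.18q.
Competitive equilibrium: 193 − 0.48q = 64 + 0.18q → q* = 195.4545, p* = 99.1818.
At the ceiling p = 76, quantity supplied = (76 − 64)/0.18 = 66.6667.
Willingness to pay at q' = 66.6667: 193 − 0.48·66.6667 = 161.
Δq = 195.4545 − 66.6667 = 128.7878; wedge = 161 − 76 = 85.
DWL = ½ × 128.7878 × 85 = $5473.48 million.

$5473.48 million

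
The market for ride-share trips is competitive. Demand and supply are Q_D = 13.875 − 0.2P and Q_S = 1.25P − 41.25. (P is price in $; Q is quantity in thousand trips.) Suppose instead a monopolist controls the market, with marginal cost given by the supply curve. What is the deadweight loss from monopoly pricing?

$24.45 thousand

In inverse form: demand P = 69.375 − 5Q, supply P = 33 + 0.8Q.
Competitive equilibrium: 69.375 − 5Q = 33 + 0.8Q → Q* = 6.2716, P* = 38.0172.
Marginal revenue: MR = 69.375 − 10Q. Set MR = MC: 69.375 − 10Q = 33 + 0.8Q → Q_m = 3.3681.
Price P_m = 69.375 − 5·3.3681 = 52.5345; MC(Q_m) = 33 + 0.8·3.3681 = 35.6945.
Competitive Q* = 6.2716, so ΔQ = 2.9035; wedge = 52.5345 − 35.6945 = 16.84.
Welfare loss = ½ × 2.9035 × 16.84 = $24.45 thousand.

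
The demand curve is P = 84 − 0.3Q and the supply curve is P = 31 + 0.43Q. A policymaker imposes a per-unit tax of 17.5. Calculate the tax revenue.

851.03

Competitive equilibrium: 84 − 0.3Q = 31 + 0.43Q → Q* = 72.6027, P* = 62.2192.
With the tax, the buyer price exceeds the seller price by 17.5: (84 − 0.3Q) − (31 + 0.43Q) = 17.5 → Q' = 48.6301.
Tax revenue = 17.5 × 48.6301 = 851.03.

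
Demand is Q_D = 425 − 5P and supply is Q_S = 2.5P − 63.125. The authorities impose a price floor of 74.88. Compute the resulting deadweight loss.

719.81

In inverse form: demand P = 85 − 0.2Q, supply P = 25.25 + 0.4Q.
Competitive equilibrium: 85 − 0.2Q = 25.25 + 0.4Q → Q* = 99.5833, P* = 65.0833.
At the floor P = 74.88, quantity demanded = (85 − 74.88)/0.2 = 50.6.
Sellers' marginal cost at Q' = 50.6: 25.25 + 0.4·50.6 = 45.49.
ΔQ = 99.5833 − 50.6 = 48.9833; wedge = 74.88 − 45.49 = 29.39.
Welfare loss = ½ × 48.9833 × 29.39 = 719.81.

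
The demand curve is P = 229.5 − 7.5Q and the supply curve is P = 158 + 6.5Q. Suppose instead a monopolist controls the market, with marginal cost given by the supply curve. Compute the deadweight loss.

Competitive equilibrium: 229.5 − 7.5Q = 158 + 6.5Q → Q* = 5.1071, P* = 191.1964.
Marginal revenue: MR = 229.5 − 15Q. Set MR = MC: 229.5 − 15Q = 158 + 6.5Q → Q_m = 3.3256.
Price P_m = 229.5 − 7.5·3.3256 = 204.558; MC(Q_m) = 158 + 6.5·3.3256 = 179.6164.
Competitive Q* = 5.1071, so ΔQ = 1.7815; wedge = 204.558 − 179.6164 = 24.9416.
The triangle = ½ × 1.7815 × 24.9416 = 22.22.

22.22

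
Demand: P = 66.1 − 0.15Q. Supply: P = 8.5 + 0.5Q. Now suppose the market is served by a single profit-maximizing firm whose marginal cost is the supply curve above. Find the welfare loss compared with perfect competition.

89.72

Competitive equilibrium: 66.1 − 0.15Q = 8.5 + 0.5Q → Q* = 88.6154, P* = 52.8077.
Marginal revenue: MR = 66.1 − 0.3Q. Set MR = MC: 66.1 − 0.3Q = 8.5 + 0.5Q → Q_m = 72.
Price P_m = 66.1 − 0.15·72 = 55.3; MC(Q_m) = 8.5 + 0.5·72 = 44.5.
Competitive Q* = 88.6154, so ΔQ = 16.6154; wedge = 55.3 − 44.5 = 10.8.
Deadweight loss = ½ × 16.6154 × 10.8 = 89.72.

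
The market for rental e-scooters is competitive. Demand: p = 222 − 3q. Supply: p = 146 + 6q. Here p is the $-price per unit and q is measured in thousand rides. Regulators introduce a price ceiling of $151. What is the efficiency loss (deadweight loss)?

Competitive equilibrium: 222 − 3q = 146 + 6q → q* = 8.4444, p* = 196.6667.
At the ceiling p = 151, quantity supplied = (151 − 146)/6 = 0.8333.
Willingness to pay at q' = 0.8333: 222 − 3·0.8333 = 219.5001.
Δq = 8.4444 − 0.8333 = 7.6111; wedge = 219.5001 − 151 = 68.5001.
The triangle = ½ × 7.6111 × 68.5001 = $260.68 thousand.

$260.68 thousand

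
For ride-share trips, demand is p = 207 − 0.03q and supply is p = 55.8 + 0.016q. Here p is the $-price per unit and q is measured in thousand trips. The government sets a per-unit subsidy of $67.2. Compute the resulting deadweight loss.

$49085.22 thousand

Competitive equilibrium: 207 − 0.03q = 55.8 + 0.016q → q* = 3286.9565, p* = 108.3913.
The subsidy lowers effective supply by 67.2: p = 0.016q − 11.4.
New quantity: 207 − 0.03q = 0.016q − 11.4 → q' = 4747.8261.
Overproduction Δq = 4747.8261 − 3286.9565 = 1460.8696; wedge = subsidy = 67.2.
DWL = ½ × 1460.8696 × 67.2 = $49085.22 thousand.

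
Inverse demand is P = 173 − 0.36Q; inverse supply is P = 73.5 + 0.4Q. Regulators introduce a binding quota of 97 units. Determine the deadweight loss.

Competitive equilibrium: 173 − 0.36Q = 73.5 + 0.4Q → Q* = 130.9211, P* = 125.8684.
At Q = 97: demand price = 173 − 0.36·97 = 138.08; supply price = 73.5 + 0.4·97 = 112.3.
ΔQ = 130.9211 − 97 = 33.9211; wedge = 138.08 − 112.3 = 25.78.
The triangle = ½ × 33.9211 × 25.78 = 437.24.

437.24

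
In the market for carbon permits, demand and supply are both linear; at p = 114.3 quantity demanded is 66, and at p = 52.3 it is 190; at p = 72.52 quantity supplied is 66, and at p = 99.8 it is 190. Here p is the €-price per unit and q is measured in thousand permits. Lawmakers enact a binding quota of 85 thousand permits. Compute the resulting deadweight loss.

Demand slope = (52.3 − 114.3)/(190 − 66) = −0.5, so p = 147.3 − 0.5q.
Supply slope = (99.8 − 72.52)/(190 − 66) = 0.22, so p = 58 + 0.22q.
Competitive equilibrium: 147.3 − 0.5q = 58 + 0.22q → q* = 124.0278, p* = 85.2861.
At q = 85: demand price = 147.3 − 0.5·85 = 104.8; supply price = 58 + 0.22·85 = 76.7.
Δq = 124.0278 − 85 = 39.0278; wedge = 104.8 − 76.7 = 28.1.
The triangle = ½ × 39.0278 × 28.1 = €548.34 thousand.

€548.34 thousand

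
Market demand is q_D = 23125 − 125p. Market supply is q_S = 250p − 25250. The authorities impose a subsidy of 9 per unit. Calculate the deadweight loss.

In inverse form: demand p = 185 − 0.008q, supply p = 101 + 0.004q.
Competitive equilibrium: 185 − 0.008q = 101 + 0.004q → q* = 7000, p* = 129.
The subsidy lowers effective supply by 9: p = 92 + 0.004q.
New quantity: 185 − 0.008q = 92 + 0.004q → q' = 7750.
Overproduction Δq = 7750 − 7000 = 750; wedge = subsidy = 9.
Deadweight loss = ½ × 750 × 9 = 3375.

3375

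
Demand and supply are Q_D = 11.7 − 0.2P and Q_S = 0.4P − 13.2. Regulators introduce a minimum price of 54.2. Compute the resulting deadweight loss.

24.19

In inverse form: demand P = 58.5 − 5Q, supply P = 33 + 2.5Q.
Competitive equilibrium: 58.5 − 5Q = 33 + 2.5Q → Q* = 3.4, P* = 41.5.
At the floor P = 54.2, quantity demanded = (58.5 − 54.2)/5 = 0.86.
Sellers' marginal cost at Q' = 0.86: 33 + 2.5·0.86 = 35.15.
ΔQ = 3.4 − 0.86 = 2.54; wedge = 54.2 − 35.15 = 19.05.
Welfare loss = ½ × 2.54 × 19.05 = 24.19.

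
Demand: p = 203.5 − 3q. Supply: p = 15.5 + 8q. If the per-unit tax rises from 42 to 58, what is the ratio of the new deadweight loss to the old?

1.907

Competitive equilibrium: 203.5 − 3q = 15.5 + 8q → q* = 17.0909, p* = 152.2273.
For a per-unit tax t: Δq = t/11, so DWL = ½·t·(t/11) = t²/22.
At t = 42: DWL = 80.182. At t = 58: DWL = 152.909.
Ratio = (58/42)² = 1.907.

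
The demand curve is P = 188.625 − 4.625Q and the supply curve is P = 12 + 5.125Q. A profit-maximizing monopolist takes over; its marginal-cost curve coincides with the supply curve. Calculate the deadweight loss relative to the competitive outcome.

Competitive equilibrium: 188.625 − 4.625Q = 12 + 5.125Q → Q* = 18.11538, P* = 104.84135.
Marginal revenue: MR = 188.625 − 9.25Q. Set MR = MC: 188.625 − 9.25Q = 12 + 5.125Q → Q_m = 12.28696.
Price P_m = 188.625 − 4.625·12.28696 = 131.79781; MC(Q_m) = 12 + 5.125·12.28696 = 74.97067.
Competitive Q* = 18.11538, so ΔQ = 5.82842; wedge = 131.79781 − 74.97067 = 56.82714.
The triangle = ½ × 5.82842 × 56.82714 = 165.61.

165.61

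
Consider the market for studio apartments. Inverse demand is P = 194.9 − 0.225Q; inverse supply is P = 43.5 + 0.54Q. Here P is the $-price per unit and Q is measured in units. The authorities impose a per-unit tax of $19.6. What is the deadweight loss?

$251.08

Competitive equilibrium: 194.9 − 0.225Q = 43.5 + 0.54Q → Q* = 197.9085, P* = 150.3706.
With the tax, the buyer price exceeds the seller price by 19.6: (194.9 − 0.225Q) − (43.5 + 0.54Q) = 19.6 → Q' = 172.2876.
ΔQ = 197.9085 − 172.2876 = 25.6209; the wedge equals the tax, 19.6.
DWL = ½ × 25.6209 × 19.6 = $251.08.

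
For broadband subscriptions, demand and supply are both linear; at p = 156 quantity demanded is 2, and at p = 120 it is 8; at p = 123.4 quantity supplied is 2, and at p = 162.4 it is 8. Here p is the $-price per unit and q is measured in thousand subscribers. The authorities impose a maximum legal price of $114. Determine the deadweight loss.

$102.73 thousand

Demand slope = (120 − 156)/(8 − 2) = −6, so p = 168 − 6q.
Supply slope = (162.4 − 123.4)/(8 − 2) = 6.5, so p = 110.4 + 6.5q.
Competitive equilibrium: 168 − 6q = 110.4 + 6.5q → q* = 4.608, p* = 140.352.
At the ceiling p = 114, quantity supplied = (114 − 110.4)/6.5 = 0.5538.
Willingness to pay at q' = 0.5538: 168 − 6·0.5538 = 164.6772.
Δq = 4.608 − 0.5538 = 4.0542; wedge = 164.6772 − 114 = 50.6772.
DWL = ½ × 4.0542 × 50.6772 = $102.73 thousand.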